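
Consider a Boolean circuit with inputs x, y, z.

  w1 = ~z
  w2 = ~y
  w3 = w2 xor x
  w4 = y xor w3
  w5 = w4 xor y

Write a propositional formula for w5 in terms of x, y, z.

(y xor (~y xor x)) xor y

w2 = ~y
w3 = w2 xor x = ~y xor x
w4 = y xor w3 = y xor (~y xor x)
w5 = w4 xor y = (y xor (~y xor x)) xor y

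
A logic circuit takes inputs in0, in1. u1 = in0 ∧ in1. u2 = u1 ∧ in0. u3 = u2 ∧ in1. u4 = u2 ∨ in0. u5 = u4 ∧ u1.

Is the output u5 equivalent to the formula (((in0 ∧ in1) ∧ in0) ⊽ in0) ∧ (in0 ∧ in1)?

No

u1 = in0 ∧ in1
u2 = u1 ∧ in0 = (in0 ∧ in1) ∧ in0
u4 = u2 ∨ in0 = ((in0 ∧ in1) ∧ in0) ∨ in0
u5 = u4 ∧ u1 = (((in0 ∧ in1) ∧ in0) ∨ in0) ∧ (in0 ∧ in1)
At in0=1, in1=1: circuit gives 1, formula gives 0.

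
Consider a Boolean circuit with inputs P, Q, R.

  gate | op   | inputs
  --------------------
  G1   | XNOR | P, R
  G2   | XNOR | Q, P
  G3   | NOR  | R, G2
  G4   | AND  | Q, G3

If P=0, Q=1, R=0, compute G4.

1

G2 = 1 XNOR 0 = 0
G3 = 0 NOR 0 = 1
G4 = 1 AND 1 = 1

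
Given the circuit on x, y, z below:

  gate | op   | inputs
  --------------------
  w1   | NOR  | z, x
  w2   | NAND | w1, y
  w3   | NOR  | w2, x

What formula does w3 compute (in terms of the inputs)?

((z NOR x) NAND y) NOR x

w1 = z NOR x
w2 = w1 NAND y = (z NOR x) NAND y
w3 = w2 NOR x = ((z NOR x) NAND y) NOR x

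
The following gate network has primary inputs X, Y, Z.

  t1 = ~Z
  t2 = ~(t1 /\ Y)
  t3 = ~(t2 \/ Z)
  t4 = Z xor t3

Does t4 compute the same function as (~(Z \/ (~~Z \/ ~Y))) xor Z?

Yes

t1 = ~Z
t2 = ~(t1 /\ Y) = ~(~Z /\ Y)
t3 = ~(t2 \/ Z) = ~((~(~Z /\ Y)) \/ Z)
t4 = Z xor t3 = Z xor (~((~(~Z /\ Y)) \/ Z))
At X=0, Y=0, Z=0: circuit gives 0, formula gives 0.
At X=0, Y=0, Z=1: circuit gives 1, formula gives 1.
Agrees on all 8 inputs.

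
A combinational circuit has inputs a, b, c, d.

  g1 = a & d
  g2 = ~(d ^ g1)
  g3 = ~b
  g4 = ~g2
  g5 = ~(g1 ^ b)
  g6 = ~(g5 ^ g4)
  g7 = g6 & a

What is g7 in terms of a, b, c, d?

g1 = a & d
g2 = ~(d ^ g1) = ~(d ^ (a & d))
g4 = ~g2 = ~(~(d ^ (a & d)))
g5 = ~(g1 ^ b) = ~((a & d) ^ b)
g6 = ~(g5 ^ g4) = ~((~((a & d) ^ b)) ^ ~(~(d ^ (a & d))))
g7 = g6 & a = (~((~((a & d) ^ b)) ^ ~(~(d ^ (a & d))))) & a

(~((~((a & d) ^ b)) ^ ~(~(d ^ (a & d))))) & a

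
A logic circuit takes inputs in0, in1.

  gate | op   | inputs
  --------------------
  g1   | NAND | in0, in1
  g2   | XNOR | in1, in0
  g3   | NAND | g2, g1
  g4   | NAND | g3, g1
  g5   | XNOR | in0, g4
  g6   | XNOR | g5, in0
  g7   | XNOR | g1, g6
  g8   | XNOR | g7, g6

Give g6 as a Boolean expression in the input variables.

g1 = in0 NAND in1
g2 = in1 XNOR in0
g3 = g2 NAND g1 = (in1 XNOR in0) NAND (in0 NAND in1)
g4 = g3 NAND g1 = ((in1 XNOR in0) NAND (in0 NAND in1)) NAND (in0 NAND in1)
g5 = in0 XNOR g4 = in0 XNOR (((in1 XNOR in0) NAND (in0 NAND in1)) NAND (in0 NAND in1))
g6 = g5 XNOR in0 = (in0 XNOR (((in1 XNOR in0) NAND (in0 NAND in1)) NAND (in0 NAND in1))) XNOR in0

(in0 XNOR (((in1 XNOR in0) NAND (in0 NAND in1)) NAND (in0 NAND in1))) XNOR in0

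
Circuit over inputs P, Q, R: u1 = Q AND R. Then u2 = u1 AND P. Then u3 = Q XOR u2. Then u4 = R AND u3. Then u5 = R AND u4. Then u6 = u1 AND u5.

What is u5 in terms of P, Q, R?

R AND (R AND (Q XOR ((Q AND R) AND P)))

u1 = Q AND R
u2 = u1 AND P = (Q AND R) AND P
u3 = Q XOR u2 = Q XOR ((Q AND R) AND P)
u4 = R AND u3 = R AND (Q XOR ((Q AND R) AND P))
u5 = R AND u4 = R AND (R AND (Q XOR ((Q AND R) AND P)))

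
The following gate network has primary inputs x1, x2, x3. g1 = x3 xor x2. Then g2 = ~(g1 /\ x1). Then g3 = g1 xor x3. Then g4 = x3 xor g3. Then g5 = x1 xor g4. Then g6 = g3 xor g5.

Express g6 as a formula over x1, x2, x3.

((x3 xor x2) xor x3) xor (x1 xor (x3 xor ((x3 xor x2) xor x3)))

g1 = x3 xor x2
g3 = g1 xor x3 = (x3 xor x2) xor x3
g4 = x3 xor g3 = x3 xor ((x3 xor x2) xor x3)
g5 = x1 xor g4 = x1 xor (x3 xor ((x3 xor x2) xor x3))
g6 = g3 xor g5 = ((x3 xor x2) xor x3) xor (x1 xor (x3 xor ((x3 xor x2) xor x3)))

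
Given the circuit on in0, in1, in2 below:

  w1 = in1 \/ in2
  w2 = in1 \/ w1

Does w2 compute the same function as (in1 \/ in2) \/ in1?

Yes

w1 = in1 \/ in2
w2 = in1 \/ w1 = in1 \/ (in1 \/ in2)
At in0=0, in1=0, in2=0: circuit gives 0, formula gives 0.
At in0=0, in1=0, in2=1: circuit gives 1, formula gives 1.
Agrees on all 8 inputs.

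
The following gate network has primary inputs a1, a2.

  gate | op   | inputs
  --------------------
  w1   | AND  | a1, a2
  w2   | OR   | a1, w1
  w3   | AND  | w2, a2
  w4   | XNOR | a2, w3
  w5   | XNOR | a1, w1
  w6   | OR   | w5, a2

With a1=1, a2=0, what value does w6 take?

0

w1 = 1 AND 0 = 0
w5 = 1 XNOR 0 = 0
w6 = 0 OR 0 = 0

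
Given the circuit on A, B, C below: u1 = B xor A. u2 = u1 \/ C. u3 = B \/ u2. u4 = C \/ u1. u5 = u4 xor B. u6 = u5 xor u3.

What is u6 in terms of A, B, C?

((C \/ (B xor A)) xor B) xor (B \/ ((B xor A) \/ C))

u1 = B xor A
u2 = u1 \/ C = (B xor A) \/ C
u3 = B \/ u2 = B \/ ((B xor A) \/ C)
u4 = C \/ u1 = C \/ (B xor A)
u5 = u4 xor B = (C \/ (B xor A)) xor B
u6 = u5 xor u3 = ((C \/ (B xor A)) xor B) xor (B \/ ((B xor A) \/ C))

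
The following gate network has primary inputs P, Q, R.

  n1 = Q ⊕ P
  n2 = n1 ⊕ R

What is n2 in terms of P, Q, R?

(Q ⊕ P) ⊕ R

n1 = Q ⊕ P
n2 = n1 ⊕ R = (Q ⊕ P) ⊕ R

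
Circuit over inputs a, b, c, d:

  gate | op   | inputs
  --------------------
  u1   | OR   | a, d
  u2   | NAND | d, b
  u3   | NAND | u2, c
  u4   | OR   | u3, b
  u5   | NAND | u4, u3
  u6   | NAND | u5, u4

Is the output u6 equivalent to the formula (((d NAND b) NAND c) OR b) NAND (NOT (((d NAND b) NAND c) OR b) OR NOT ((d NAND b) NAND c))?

Yes

u2 = d NAND b
u3 = u2 NAND c = (d NAND b) NAND c
u4 = u3 OR b = ((d NAND b) NAND c) OR b
u5 = u4 NAND u3 = (((d NAND b) NAND c) OR b) NAND ((d NAND b) NAND c)
u6 = u5 NAND u4 = ((((d NAND b) NAND c) OR b) NAND ((d NAND b) NAND c)) NAND (((d NAND b) NAND c) OR b)
At a=0, b=1, c=1, d=0: circuit gives 0, formula gives 0.
At a=0, b=0, c=0, d=0: circuit gives 1, formula gives 1.
Agrees on all 16 inputs.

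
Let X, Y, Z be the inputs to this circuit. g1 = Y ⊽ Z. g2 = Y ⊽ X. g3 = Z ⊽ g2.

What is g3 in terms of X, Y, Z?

g2 = Y ⊽ X
g3 = Z ⊽ g2 = Z ⊽ (Y ⊽ X)

Z ⊽ (Y ⊽ X)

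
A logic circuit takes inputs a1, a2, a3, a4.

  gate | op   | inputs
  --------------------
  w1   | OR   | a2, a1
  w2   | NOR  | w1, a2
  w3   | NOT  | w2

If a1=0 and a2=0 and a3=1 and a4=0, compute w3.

w1 = 0 OR 0 = 0
w2 = 0 NOR 0 = 1
w3 = NOT 1 = 0

0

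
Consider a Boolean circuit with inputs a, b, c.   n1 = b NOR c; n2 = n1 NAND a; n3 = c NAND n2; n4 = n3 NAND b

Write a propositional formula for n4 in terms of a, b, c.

n1 = b NOR c
n2 = n1 NAND a = (b NOR c) NAND a
n3 = c NAND n2 = c NAND ((b NOR c) NAND a)
n4 = n3 NAND b = (c NAND ((b NOR c) NAND a)) NAND b

(c NAND ((b NOR c) NAND a)) NAND b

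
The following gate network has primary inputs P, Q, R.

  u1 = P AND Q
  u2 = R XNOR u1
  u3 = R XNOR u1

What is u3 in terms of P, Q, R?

u1 = P AND Q
u3 = R XNOR u1 = R XNOR (P AND Q)

R XNOR (P AND Q)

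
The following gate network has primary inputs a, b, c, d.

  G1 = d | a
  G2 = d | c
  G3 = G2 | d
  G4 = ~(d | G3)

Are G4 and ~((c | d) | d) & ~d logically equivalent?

G2 = d | c
G3 = G2 | d = (d | c) | d
G4 = ~(d | G3) = ~(d | ((d | c) | d))
At a=0, b=0, c=0, d=1: circuit gives 0, formula gives 0.
At a=0, b=0, c=0, d=0: circuit gives 1, formula gives 1.
Agrees on all 16 inputs.

Yes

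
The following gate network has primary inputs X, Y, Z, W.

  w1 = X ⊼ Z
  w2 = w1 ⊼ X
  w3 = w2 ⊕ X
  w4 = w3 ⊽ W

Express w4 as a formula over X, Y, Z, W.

w1 = X ⊼ Z
w2 = w1 ⊼ X = (X ⊼ Z) ⊼ X
w3 = w2 ⊕ X = ((X ⊼ Z) ⊼ X) ⊕ X
w4 = w3 ⊽ W = (((X ⊼ Z) ⊼ X) ⊕ X) ⊽ W

(((X ⊼ Z) ⊼ X) ⊕ X) ⊽ W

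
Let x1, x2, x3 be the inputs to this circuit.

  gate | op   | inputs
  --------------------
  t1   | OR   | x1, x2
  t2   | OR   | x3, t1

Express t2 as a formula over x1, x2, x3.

t1 = x1 OR x2
t2 = x3 OR t1 = x3 OR (x1 OR x2)

x3 OR (x1 OR x2)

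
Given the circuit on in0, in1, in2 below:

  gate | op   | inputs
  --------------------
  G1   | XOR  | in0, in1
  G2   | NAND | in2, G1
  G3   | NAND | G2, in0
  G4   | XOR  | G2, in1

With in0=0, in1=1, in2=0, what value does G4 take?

0

G1 = 0 XOR 1 = 1
G2 = 0 NAND 1 = 1
G4 = 1 XOR 1 = 0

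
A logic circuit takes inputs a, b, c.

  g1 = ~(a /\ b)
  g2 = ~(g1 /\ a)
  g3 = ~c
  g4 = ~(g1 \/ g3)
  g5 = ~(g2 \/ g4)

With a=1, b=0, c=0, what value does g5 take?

g1 = ~(1 /\ 0) = 1
g2 = ~(1 /\ 1) = 0
g3 = ~0 = 1
g4 = ~(1 \/ 1) = 0
g5 = ~(0 \/ 0) = 1

1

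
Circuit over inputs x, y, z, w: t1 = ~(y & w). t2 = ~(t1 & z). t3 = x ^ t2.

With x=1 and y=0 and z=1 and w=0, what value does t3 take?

1

t1 = ~(0 & 0) = 1
t2 = ~(1 & 1) = 0
t3 = 1 ^ 0 = 1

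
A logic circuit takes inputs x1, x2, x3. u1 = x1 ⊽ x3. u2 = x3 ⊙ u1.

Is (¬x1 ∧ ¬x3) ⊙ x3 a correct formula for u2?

Yes

u1 = x1 ⊽ x3
u2 = x3 ⊙ u1 = x3 ⊙ (x1 ⊽ x3)
At x1=0, x2=0, x3=0: circuit gives 0, formula gives 0.
At x1=1, x2=0, x3=0: circuit gives 1, formula gives 1.
Agrees on all 8 inputs.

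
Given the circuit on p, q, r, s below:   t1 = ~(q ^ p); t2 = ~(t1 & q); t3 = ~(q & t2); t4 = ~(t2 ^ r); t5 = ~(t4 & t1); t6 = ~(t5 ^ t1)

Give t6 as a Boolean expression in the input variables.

t1 = ~(q ^ p)
t2 = ~(t1 & q) = ~((~(q ^ p)) & q)
t4 = ~(t2 ^ r) = ~((~((~(q ^ p)) & q)) ^ r)
t5 = ~(t4 & t1) = ~((~((~((~(q ^ p)) & q)) ^ r)) & (~(q ^ p)))
t6 = ~(t5 ^ t1) = ~((~((~((~((~(q ^ p)) & q)) ^ r)) & (~(q ^ p)))) ^ (~(q ^ p)))

~((~((~((~((~(q ^ p)) & q)) ^ r)) & (~(q ^ p)))) ^ (~(q ^ p)))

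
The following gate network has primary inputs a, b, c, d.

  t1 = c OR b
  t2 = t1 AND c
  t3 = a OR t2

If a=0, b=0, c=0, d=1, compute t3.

0

t1 = 0 OR 0 = 0
t2 = 0 AND 0 = 0
t3 = 0 OR 0 = 0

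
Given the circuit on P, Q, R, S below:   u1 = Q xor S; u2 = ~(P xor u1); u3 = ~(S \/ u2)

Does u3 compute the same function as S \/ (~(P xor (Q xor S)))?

u1 = Q xor S
u2 = ~(P xor u1) = ~(P xor (Q xor S))
u3 = ~(S \/ u2) = ~(S \/ (~(P xor (Q xor S))))
At P=0, Q=0, R=0, S=0: circuit gives 0, formula gives 1.

No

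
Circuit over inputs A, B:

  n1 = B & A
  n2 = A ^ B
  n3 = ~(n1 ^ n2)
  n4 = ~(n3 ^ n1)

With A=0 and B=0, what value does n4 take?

n1 = 0 & 0 = 0
n2 = 0 ^ 0 = 0
n3 = ~(0 ^ 0) = 1
n4 = ~(1 ^ 0) = 0

0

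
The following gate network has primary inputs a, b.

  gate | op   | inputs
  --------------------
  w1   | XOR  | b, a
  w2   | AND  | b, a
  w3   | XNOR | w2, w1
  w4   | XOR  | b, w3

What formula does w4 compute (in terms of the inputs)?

w1 = b XOR a
w2 = b AND a
w3 = w2 XNOR w1 = (b AND a) XNOR (b XOR a)
w4 = b XOR w3 = b XOR ((b AND a) XNOR (b XOR a))

b XOR ((b AND a) XNOR (b XOR a))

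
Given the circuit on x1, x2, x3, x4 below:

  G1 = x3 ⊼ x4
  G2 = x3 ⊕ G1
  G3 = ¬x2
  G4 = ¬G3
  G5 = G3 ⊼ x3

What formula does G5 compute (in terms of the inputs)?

¬x2 ⊼ x3

G3 = ¬x2
G5 = G3 ⊼ x3 = ¬x2 ⊼ x3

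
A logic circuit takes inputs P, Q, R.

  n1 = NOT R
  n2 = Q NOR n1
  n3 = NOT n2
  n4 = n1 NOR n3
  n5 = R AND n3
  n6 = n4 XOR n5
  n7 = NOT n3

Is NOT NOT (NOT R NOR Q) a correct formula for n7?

n1 = NOT R
n2 = Q NOR n1 = Q NOR NOT R
n3 = NOT n2 = NOT (Q NOR NOT R)
n7 = NOT n3 = NOT NOT (Q NOR NOT R)
At P=0, Q=0, R=0: circuit gives 0, formula gives 0.
At P=0, Q=0, R=1: circuit gives 1, formula gives 1.
Agrees on all 8 inputs.

Yes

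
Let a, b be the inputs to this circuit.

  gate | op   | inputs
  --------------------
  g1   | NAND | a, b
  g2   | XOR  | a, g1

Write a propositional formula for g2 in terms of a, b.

g1 = a NAND b
g2 = a XOR g1 = a XOR (a NAND b)

a XOR (a NAND b)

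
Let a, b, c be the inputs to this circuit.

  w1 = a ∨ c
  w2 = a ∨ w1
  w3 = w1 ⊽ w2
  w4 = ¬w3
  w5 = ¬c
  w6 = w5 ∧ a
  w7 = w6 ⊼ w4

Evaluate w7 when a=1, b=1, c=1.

1

w1 = 1 ∨ 1 = 1
w2 = 1 ∨ 1 = 1
w3 = 1 ⊽ 1 = 0
w4 = ¬0 = 1
w5 = ¬1 = 0
w6 = 0 ∧ 1 = 0
w7 = 0 ⊼ 1 = 1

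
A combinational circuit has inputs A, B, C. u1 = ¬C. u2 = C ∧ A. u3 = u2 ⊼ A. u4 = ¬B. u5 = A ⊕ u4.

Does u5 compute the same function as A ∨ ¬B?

u4 = ¬B
u5 = A ⊕ u4 = A ⊕ ¬B
At A=1, B=0, C=0: circuit gives 0, formula gives 1.

No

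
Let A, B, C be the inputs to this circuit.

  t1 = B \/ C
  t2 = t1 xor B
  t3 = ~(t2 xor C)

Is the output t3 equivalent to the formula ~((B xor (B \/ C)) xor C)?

Yes

t1 = B \/ C
t2 = t1 xor B = (B \/ C) xor B
t3 = ~(t2 xor C) = ~(((B \/ C) xor B) xor C)
At A=0, B=1, C=1: circuit gives 0, formula gives 0.
At A=0, B=0, C=0: circuit gives 1, formula gives 1.
Agrees on all 8 inputs.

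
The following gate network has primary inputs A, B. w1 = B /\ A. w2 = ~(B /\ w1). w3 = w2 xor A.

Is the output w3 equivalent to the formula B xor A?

w1 = B /\ A
w2 = ~(B /\ w1) = ~(B /\ (B /\ A))
w3 = w2 xor A = (~(B /\ (B /\ A))) xor A
At A=0, B=0: circuit gives 1, formula gives 0.

No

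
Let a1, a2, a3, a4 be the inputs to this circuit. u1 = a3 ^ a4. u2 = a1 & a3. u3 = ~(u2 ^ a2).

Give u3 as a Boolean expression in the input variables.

u2 = a1 & a3
u3 = ~(u2 ^ a2) = ~((a1 & a3) ^ a2)

~((a1 & a3) ^ a2)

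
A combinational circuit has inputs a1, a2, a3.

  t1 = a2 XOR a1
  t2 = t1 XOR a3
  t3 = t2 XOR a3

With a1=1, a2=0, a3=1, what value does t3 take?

t1 = 0 XOR 1 = 1
t2 = 1 XOR 1 = 0
t3 = 0 XOR 1 = 1

1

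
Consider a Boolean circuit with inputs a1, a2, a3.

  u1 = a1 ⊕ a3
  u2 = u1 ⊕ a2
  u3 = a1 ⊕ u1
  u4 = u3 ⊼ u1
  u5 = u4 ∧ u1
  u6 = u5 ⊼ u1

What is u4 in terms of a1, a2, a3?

(a1 ⊕ (a1 ⊕ a3)) ⊼ (a1 ⊕ a3)

u1 = a1 ⊕ a3
u3 = a1 ⊕ u1 = a1 ⊕ (a1 ⊕ a3)
u4 = u3 ⊼ u1 = (a1 ⊕ (a1 ⊕ a3)) ⊼ (a1 ⊕ a3)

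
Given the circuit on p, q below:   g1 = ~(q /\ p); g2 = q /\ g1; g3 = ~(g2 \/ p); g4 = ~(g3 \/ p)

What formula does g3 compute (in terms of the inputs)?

~((q /\ (~(q /\ p))) \/ p)

g1 = ~(q /\ p)
g2 = q /\ g1 = q /\ (~(q /\ p))
g3 = ~(g2 \/ p) = ~((q /\ (~(q /\ p))) \/ p)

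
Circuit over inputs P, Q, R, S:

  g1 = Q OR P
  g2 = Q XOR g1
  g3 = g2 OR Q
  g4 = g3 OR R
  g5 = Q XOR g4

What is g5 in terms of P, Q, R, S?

g1 = Q OR P
g2 = Q XOR g1 = Q XOR (Q OR P)
g3 = g2 OR Q = (Q XOR (Q OR P)) OR Q
g4 = g3 OR R = ((Q XOR (Q OR P)) OR Q) OR R
g5 = Q XOR g4 = Q XOR (((Q XOR (Q OR P)) OR Q) OR R)

Q XOR (((Q XOR (Q OR P)) OR Q) OR R)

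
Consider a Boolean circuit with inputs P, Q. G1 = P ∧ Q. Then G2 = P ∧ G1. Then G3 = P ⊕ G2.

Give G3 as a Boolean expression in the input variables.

G1 = P ∧ Q
G2 = P ∧ G1 = P ∧ (P ∧ Q)
G3 = P ⊕ G2 = P ⊕ (P ∧ (P ∧ Q))

P ⊕ (P ∧ (P ∧ Q))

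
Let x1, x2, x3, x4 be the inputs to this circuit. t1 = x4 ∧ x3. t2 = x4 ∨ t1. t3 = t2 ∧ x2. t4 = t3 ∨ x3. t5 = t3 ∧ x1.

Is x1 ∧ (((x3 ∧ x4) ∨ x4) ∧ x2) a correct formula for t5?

Yes

t1 = x4 ∧ x3
t2 = x4 ∨ t1 = x4 ∨ (x4 ∧ x3)
t3 = t2 ∧ x2 = (x4 ∨ (x4 ∧ x3)) ∧ x2
t5 = t3 ∧ x1 = ((x4 ∨ (x4 ∧ x3)) ∧ x2) ∧ x1
At x1=0, x2=0, x3=0, x4=0: circuit gives 0, formula gives 0.
At x1=1, x2=1, x3=0, x4=1: circuit gives 1, formula gives 1.
Agrees on all 16 inputs.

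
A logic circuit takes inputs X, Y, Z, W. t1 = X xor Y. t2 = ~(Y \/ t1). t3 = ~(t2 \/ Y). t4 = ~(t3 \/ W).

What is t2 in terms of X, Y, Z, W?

t1 = X xor Y
t2 = ~(Y \/ t1) = ~(Y \/ (X xor Y))

~(Y \/ (X xor Y))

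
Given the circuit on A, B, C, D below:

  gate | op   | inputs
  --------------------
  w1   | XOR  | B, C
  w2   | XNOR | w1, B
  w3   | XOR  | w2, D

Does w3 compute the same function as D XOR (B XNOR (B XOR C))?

Yes

w1 = B XOR C
w2 = w1 XNOR B = (B XOR C) XNOR B
w3 = w2 XOR D = ((B XOR C) XNOR B) XOR D
At A=0, B=0, C=0, D=1: circuit gives 0, formula gives 0.
At A=0, B=0, C=0, D=0: circuit gives 1, formula gives 1.
Agrees on all 16 inputs.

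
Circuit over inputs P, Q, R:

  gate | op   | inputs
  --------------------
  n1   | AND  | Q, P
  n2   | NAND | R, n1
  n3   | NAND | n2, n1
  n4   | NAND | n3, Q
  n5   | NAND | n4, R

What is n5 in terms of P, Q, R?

n1 = Q AND P
n2 = R NAND n1 = R NAND (Q AND P)
n3 = n2 NAND n1 = (R NAND (Q AND P)) NAND (Q AND P)
n4 = n3 NAND Q = ((R NAND (Q AND P)) NAND (Q AND P)) NAND Q
n5 = n4 NAND R = (((R NAND (Q AND P)) NAND (Q AND P)) NAND Q) NAND R

(((R NAND (Q AND P)) NAND (Q AND P)) NAND Q) NAND R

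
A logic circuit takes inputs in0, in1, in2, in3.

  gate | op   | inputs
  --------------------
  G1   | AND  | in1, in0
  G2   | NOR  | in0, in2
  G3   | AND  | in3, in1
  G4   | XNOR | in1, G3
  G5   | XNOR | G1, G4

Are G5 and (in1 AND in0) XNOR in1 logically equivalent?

No

G1 = in1 AND in0
G3 = in3 AND in1
G4 = in1 XNOR G3 = in1 XNOR (in3 AND in1)
G5 = G1 XNOR G4 = (in1 AND in0) XNOR (in1 XNOR (in3 AND in1))
At in0=0, in1=0, in2=0, in3=0: circuit gives 0, formula gives 1.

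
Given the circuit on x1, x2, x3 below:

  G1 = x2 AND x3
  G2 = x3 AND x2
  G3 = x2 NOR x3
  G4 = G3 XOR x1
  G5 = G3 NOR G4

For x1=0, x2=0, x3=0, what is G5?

G3 = 0 NOR 0 = 1
G4 = 1 XOR 0 = 1
G5 = 1 NOR 1 = 0

0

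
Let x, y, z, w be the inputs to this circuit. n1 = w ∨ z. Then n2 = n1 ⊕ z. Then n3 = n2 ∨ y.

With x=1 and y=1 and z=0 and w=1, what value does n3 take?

1

n1 = 1 ∨ 0 = 1
n2 = 1 ⊕ 0 = 1
n3 = 1 ∨ 1 = 1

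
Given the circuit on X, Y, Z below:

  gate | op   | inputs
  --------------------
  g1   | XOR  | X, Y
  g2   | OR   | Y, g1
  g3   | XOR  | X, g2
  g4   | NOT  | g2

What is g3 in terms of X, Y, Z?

X XOR (Y OR (X XOR Y))

g1 = X XOR Y
g2 = Y OR g1 = Y OR (X XOR Y)
g3 = X XOR g2 = X XOR (Y OR (X XOR Y))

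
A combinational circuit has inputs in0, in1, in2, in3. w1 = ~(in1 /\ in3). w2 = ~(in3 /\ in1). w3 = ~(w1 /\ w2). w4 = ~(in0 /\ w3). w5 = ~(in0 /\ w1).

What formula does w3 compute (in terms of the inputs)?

~((~(in1 /\ in3)) /\ (~(in3 /\ in1)))

w1 = ~(in1 /\ in3)
w2 = ~(in3 /\ in1)
w3 = ~(w1 /\ w2) = ~((~(in1 /\ in3)) /\ (~(in3 /\ in1)))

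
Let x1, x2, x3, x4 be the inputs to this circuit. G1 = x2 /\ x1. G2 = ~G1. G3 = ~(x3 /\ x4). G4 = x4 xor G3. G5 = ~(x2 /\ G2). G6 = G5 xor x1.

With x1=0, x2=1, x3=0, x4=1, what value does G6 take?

G1 = 1 /\ 0 = 0
G2 = ~0 = 1
G5 = ~(1 /\ 1) = 0
G6 = 0 xor 0 = 0

0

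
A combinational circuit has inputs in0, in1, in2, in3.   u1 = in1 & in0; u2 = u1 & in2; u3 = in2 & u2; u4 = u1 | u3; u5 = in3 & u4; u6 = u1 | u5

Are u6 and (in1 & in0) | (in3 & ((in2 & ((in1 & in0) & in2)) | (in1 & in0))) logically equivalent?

u1 = in1 & in0
u2 = u1 & in2 = (in1 & in0) & in2
u3 = in2 & u2 = in2 & ((in1 & in0) & in2)
u4 = u1 | u3 = (in1 & in0) | (in2 & ((in1 & in0) & in2))
u5 = in3 & u4 = in3 & ((in1 & in0) | (in2 & ((in1 & in0) & in2)))
u6 = u1 | u5 = (in1 & in0) | (in3 & ((in1 & in0) | (in2 & ((in1 & in0) & in2))))
At in0=0, in1=0, in2=0, in3=0: circuit gives 0, formula gives 0.
At in0=1, in1=1, in2=0, in3=0: circuit gives 1, formula gives 1.
Agrees on all 16 inputs.

Yes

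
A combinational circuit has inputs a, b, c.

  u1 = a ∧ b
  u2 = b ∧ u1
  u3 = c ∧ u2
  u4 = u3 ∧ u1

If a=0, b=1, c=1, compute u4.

u1 = 0 ∧ 1 = 0
u2 = 1 ∧ 0 = 0
u3 = 1 ∧ 0 = 0
u4 = 0 ∧ 0 = 0

0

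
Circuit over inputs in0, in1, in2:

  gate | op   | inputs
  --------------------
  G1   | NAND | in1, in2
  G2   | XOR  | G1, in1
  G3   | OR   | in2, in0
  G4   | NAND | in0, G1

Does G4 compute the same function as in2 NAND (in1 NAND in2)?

No

G1 = in1 NAND in2
G4 = in0 NAND G1 = in0 NAND (in1 NAND in2)
At in0=0, in1=0, in2=1: circuit gives 1, formula gives 0.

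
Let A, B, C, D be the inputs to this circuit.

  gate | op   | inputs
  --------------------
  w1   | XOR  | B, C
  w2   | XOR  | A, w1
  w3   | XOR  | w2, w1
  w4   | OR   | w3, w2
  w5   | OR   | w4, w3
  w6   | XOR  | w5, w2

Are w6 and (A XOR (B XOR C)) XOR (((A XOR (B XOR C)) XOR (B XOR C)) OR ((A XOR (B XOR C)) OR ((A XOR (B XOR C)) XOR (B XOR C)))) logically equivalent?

Yes

w1 = B XOR C
w2 = A XOR w1 = A XOR (B XOR C)
w3 = w2 XOR w1 = (A XOR (B XOR C)) XOR (B XOR C)
w4 = w3 OR w2 = ((A XOR (B XOR C)) XOR (B XOR C)) OR (A XOR (B XOR C))
w5 = w4 OR w3 = (((A XOR (B XOR C)) XOR (B XOR C)) OR (A XOR (B XOR C))) OR ((A XOR (B XOR C)) XOR (B XOR C))
w6 = w5 XOR w2 = ((((A XOR (B XOR C)) XOR (B XOR C)) OR (A XOR (B XOR C))) OR ((A XOR (B XOR C)) XOR (B XOR C))) XOR (A XOR (B XOR C))
At A=0, B=0, C=0, D=0: circuit gives 0, formula gives 0.
At A=1, B=0, C=1, D=0: circuit gives 1, formula gives 1.
Agrees on all 16 inputs.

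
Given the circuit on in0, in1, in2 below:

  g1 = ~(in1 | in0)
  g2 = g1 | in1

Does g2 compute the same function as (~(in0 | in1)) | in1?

g1 = ~(in1 | in0)
g2 = g1 | in1 = (~(in1 | in0)) | in1
At in0=1, in1=0, in2=0: circuit gives 0, formula gives 0.
At in0=0, in1=0, in2=0: circuit gives 1, formula gives 1.
Agrees on all 8 inputs.

Yes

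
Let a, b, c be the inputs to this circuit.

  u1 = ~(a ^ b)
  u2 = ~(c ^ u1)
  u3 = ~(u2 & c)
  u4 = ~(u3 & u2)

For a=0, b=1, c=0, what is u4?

0

u1 = ~(0 ^ 1) = 0
u2 = ~(0 ^ 0) = 1
u3 = ~(1 & 0) = 1
u4 = ~(1 & 1) = 0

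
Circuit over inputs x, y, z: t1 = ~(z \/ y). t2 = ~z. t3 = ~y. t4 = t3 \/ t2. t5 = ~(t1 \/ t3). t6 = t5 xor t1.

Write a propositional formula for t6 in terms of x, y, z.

t1 = ~(z \/ y)
t3 = ~y
t5 = ~(t1 \/ t3) = ~((~(z \/ y)) \/ ~y)
t6 = t5 xor t1 = (~((~(z \/ y)) \/ ~y)) xor (~(z \/ y))

(~((~(z \/ y)) \/ ~y)) xor (~(z \/ y))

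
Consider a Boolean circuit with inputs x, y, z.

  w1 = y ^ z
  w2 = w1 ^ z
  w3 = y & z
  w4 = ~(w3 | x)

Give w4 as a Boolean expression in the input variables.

w3 = y & z
w4 = ~(w3 | x) = ~((y & z) | x)

~((y & z) | x)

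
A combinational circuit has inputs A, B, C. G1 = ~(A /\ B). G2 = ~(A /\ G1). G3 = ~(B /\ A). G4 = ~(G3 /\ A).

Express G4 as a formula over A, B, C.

~((~(B /\ A)) /\ A)

G3 = ~(B /\ A)
G4 = ~(G3 /\ A) = ~((~(B /\ A)) /\ A)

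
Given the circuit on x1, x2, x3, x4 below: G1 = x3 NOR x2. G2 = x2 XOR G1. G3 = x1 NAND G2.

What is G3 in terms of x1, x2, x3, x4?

G1 = x3 NOR x2
G2 = x2 XOR G1 = x2 XOR (x3 NOR x2)
G3 = x1 NAND G2 = x1 NAND (x2 XOR (x3 NOR x2))

x1 NAND (x2 XOR (x3 NOR x2))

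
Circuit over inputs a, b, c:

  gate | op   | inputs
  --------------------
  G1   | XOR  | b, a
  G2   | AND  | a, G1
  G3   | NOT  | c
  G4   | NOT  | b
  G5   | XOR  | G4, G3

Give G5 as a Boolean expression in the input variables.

NOT b XOR NOT c

G3 = NOT c
G4 = NOT b
G5 = G4 XOR G3 = NOT b XOR NOT c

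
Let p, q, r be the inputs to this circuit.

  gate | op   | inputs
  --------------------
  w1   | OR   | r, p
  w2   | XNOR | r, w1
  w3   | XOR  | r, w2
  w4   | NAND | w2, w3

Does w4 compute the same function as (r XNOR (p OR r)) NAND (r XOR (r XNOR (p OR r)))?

Yes

w1 = r OR p
w2 = r XNOR w1 = r XNOR (r OR p)
w3 = r XOR w2 = r XOR (r XNOR (r OR p))
w4 = w2 NAND w3 = (r XNOR (r OR p)) NAND (r XOR (r XNOR (r OR p)))
At p=0, q=0, r=0: circuit gives 0, formula gives 0.
At p=0, q=0, r=1: circuit gives 1, formula gives 1.
Agrees on all 8 inputs.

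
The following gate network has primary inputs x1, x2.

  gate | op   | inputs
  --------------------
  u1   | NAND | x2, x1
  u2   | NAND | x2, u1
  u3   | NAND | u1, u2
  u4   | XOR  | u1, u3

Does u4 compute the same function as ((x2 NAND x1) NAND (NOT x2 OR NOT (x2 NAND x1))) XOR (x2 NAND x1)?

Yes

u1 = x2 NAND x1
u2 = x2 NAND u1 = x2 NAND (x2 NAND x1)
u3 = u1 NAND u2 = (x2 NAND x1) NAND (x2 NAND (x2 NAND x1))
u4 = u1 XOR u3 = (x2 NAND x1) XOR ((x2 NAND x1) NAND (x2 NAND (x2 NAND x1)))
At x1=0, x2=1: circuit gives 0, formula gives 0.
At x1=0, x2=0: circuit gives 1, formula gives 1.
Agrees on all 4 inputs.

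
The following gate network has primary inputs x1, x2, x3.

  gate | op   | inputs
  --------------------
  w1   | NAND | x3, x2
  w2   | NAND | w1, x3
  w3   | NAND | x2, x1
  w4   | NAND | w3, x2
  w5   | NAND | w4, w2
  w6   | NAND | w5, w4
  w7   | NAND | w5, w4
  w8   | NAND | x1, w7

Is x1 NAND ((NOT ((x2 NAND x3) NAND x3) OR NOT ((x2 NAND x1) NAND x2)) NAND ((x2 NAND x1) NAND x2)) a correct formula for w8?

w1 = x3 NAND x2
w2 = w1 NAND x3 = (x3 NAND x2) NAND x3
w3 = x2 NAND x1
w4 = w3 NAND x2 = (x2 NAND x1) NAND x2
w5 = w4 NAND w2 = ((x2 NAND x1) NAND x2) NAND ((x3 NAND x2) NAND x3)
w7 = w5 NAND w4 = (((x2 NAND x1) NAND x2) NAND ((x3 NAND x2) NAND x3)) NAND ((x2 NAND x1) NAND x2)
w8 = x1 NAND w7 = x1 NAND ((((x2 NAND x1) NAND x2) NAND ((x3 NAND x2) NAND x3)) NAND ((x2 NAND x1) NAND x2))
At x1=1, x2=0, x3=0: circuit gives 0, formula gives 0.
At x1=0, x2=0, x3=0: circuit gives 1, formula gives 1.
Agrees on all 8 inputs.

Yes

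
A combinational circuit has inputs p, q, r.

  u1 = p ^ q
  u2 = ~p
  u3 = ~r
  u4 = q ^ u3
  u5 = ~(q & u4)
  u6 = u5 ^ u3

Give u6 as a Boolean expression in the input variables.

u3 = ~r
u4 = q ^ u3 = q ^ ~r
u5 = ~(q & u4) = ~(q & (q ^ ~r))
u6 = u5 ^ u3 = (~(q & (q ^ ~r))) ^ ~r

(~(q & (q ^ ~r))) ^ ~r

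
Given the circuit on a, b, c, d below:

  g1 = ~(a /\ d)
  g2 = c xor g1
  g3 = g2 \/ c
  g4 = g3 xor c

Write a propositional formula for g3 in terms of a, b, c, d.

(c xor (~(a /\ d))) \/ c

g1 = ~(a /\ d)
g2 = c xor g1 = c xor (~(a /\ d))
g3 = g2 \/ c = (c xor (~(a /\ d))) \/ c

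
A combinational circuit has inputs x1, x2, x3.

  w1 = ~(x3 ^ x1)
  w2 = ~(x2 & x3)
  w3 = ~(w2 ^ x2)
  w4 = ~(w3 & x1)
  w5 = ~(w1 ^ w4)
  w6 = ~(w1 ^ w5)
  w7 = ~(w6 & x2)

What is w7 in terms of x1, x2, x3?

w1 = ~(x3 ^ x1)
w2 = ~(x2 & x3)
w3 = ~(w2 ^ x2) = ~((~(x2 & x3)) ^ x2)
w4 = ~(w3 & x1) = ~((~((~(x2 & x3)) ^ x2)) & x1)
w5 = ~(w1 ^ w4) = ~((~(x3 ^ x1)) ^ (~((~((~(x2 & x3)) ^ x2)) & x1)))
w6 = ~(w1 ^ w5) = ~((~(x3 ^ x1)) ^ (~((~(x3 ^ x1)) ^ (~((~((~(x2 & x3)) ^ x2)) & x1)))))
w7 = ~(w6 & x2) = ~((~((~(x3 ^ x1)) ^ (~((~(x3 ^ x1)) ^ (~((~((~(x2 & x3)) ^ x2)) & x1)))))) & x2)

~((~((~(x3 ^ x1)) ^ (~((~(x3 ^ x1)) ^ (~((~((~(x2 & x3)) ^ x2)) & x1)))))) & x2)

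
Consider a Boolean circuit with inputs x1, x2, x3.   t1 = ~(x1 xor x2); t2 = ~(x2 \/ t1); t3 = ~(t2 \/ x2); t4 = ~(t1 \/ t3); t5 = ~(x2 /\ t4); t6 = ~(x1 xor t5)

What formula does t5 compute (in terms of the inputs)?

~(x2 /\ (~((~(x1 xor x2)) \/ (~((~(x2 \/ (~(x1 xor x2)))) \/ x2)))))

t1 = ~(x1 xor x2)
t2 = ~(x2 \/ t1) = ~(x2 \/ (~(x1 xor x2)))
t3 = ~(t2 \/ x2) = ~((~(x2 \/ (~(x1 xor x2)))) \/ x2)
t4 = ~(t1 \/ t3) = ~((~(x1 xor x2)) \/ (~((~(x2 \/ (~(x1 xor x2)))) \/ x2)))
t5 = ~(x2 /\ t4) = ~(x2 /\ (~((~(x1 xor x2)) \/ (~((~(x2 \/ (~(x1 xor x2)))) \/ x2)))))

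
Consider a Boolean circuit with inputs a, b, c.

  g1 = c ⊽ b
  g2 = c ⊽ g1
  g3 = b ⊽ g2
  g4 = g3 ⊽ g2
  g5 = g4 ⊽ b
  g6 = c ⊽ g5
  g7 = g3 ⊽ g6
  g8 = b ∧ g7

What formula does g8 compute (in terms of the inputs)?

g1 = c ⊽ b
g2 = c ⊽ g1 = c ⊽ (c ⊽ b)
g3 = b ⊽ g2 = b ⊽ (c ⊽ (c ⊽ b))
g4 = g3 ⊽ g2 = (b ⊽ (c ⊽ (c ⊽ b))) ⊽ (c ⊽ (c ⊽ b))
g5 = g4 ⊽ b = ((b ⊽ (c ⊽ (c ⊽ b))) ⊽ (c ⊽ (c ⊽ b))) ⊽ b
g6 = c ⊽ g5 = c ⊽ (((b ⊽ (c ⊽ (c ⊽ b))) ⊽ (c ⊽ (c ⊽ b))) ⊽ b)
g7 = g3 ⊽ g6 = (b ⊽ (c ⊽ (c ⊽ b))) ⊽ (c ⊽ (((b ⊽ (c ⊽ (c ⊽ b))) ⊽ (c ⊽ (c ⊽ b))) ⊽ b))
g8 = b ∧ g7 = b ∧ ((b ⊽ (c ⊽ (c ⊽ b))) ⊽ (c ⊽ (((b ⊽ (c ⊽ (c ⊽ b))) ⊽ (c ⊽ (c ⊽ b))) ⊽ b)))

b ∧ ((b ⊽ (c ⊽ (c ⊽ b))) ⊽ (c ⊽ (((b ⊽ (c ⊽ (c ⊽ b))) ⊽ (c ⊽ (c ⊽ b))) ⊽ b)))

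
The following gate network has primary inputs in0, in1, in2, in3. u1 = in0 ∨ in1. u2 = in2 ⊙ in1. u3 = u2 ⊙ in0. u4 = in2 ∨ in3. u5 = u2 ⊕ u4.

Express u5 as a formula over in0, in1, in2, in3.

u2 = in2 ⊙ in1
u4 = in2 ∨ in3
u5 = u2 ⊕ u4 = (in2 ⊙ in1) ⊕ (in2 ∨ in3)

(in2 ⊙ in1) ⊕ (in2 ∨ in3)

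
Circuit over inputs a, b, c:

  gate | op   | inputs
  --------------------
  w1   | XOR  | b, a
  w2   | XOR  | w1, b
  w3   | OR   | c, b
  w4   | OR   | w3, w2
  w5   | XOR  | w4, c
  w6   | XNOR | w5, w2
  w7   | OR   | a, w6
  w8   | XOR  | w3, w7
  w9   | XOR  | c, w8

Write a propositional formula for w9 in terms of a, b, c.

w1 = b XOR a
w2 = w1 XOR b = (b XOR a) XOR b
w3 = c OR b
w4 = w3 OR w2 = (c OR b) OR ((b XOR a) XOR b)
w5 = w4 XOR c = ((c OR b) OR ((b XOR a) XOR b)) XOR c
w6 = w5 XNOR w2 = (((c OR b) OR ((b XOR a) XOR b)) XOR c) XNOR ((b XOR a) XOR b)
w7 = a OR w6 = a OR ((((c OR b) OR ((b XOR a) XOR b)) XOR c) XNOR ((b XOR a) XOR b))
w8 = w3 XOR w7 = (c OR b) XOR (a OR ((((c OR b) OR ((b XOR a) XOR b)) XOR c) XNOR ((b XOR a) XOR b)))
w9 = c XOR w8 = c XOR ((c OR b) XOR (a OR ((((c OR b) OR ((b XOR a) XOR b)) XOR c) XNOR ((b XOR a) XOR b))))

c XOR ((c OR b) XOR (a OR ((((c OR b) OR ((b XOR a) XOR b)) XOR c) XNOR ((b XOR a) XOR b))))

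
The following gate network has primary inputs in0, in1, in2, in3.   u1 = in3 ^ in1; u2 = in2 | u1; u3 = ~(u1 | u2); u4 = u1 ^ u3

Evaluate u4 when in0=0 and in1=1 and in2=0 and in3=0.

1

u1 = 0 ^ 1 = 1
u2 = 0 | 1 = 1
u3 = ~(1 | 1) = 0
u4 = 1 ^ 0 = 1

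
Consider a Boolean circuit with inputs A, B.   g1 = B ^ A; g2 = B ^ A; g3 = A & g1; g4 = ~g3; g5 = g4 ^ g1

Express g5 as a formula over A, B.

~(A & (B ^ A)) ^ (B ^ A)

g1 = B ^ A
g3 = A & g1 = A & (B ^ A)
g4 = ~g3 = ~(A & (B ^ A))
g5 = g4 ^ g1 = ~(A & (B ^ A)) ^ (B ^ A)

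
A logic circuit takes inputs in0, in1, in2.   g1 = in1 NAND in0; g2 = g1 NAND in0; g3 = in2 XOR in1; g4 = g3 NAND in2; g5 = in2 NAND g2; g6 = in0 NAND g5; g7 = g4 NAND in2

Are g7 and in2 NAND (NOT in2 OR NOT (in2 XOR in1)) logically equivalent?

Yes

g3 = in2 XOR in1
g4 = g3 NAND in2 = (in2 XOR in1) NAND in2
g7 = g4 NAND in2 = ((in2 XOR in1) NAND in2) NAND in2
At in0=0, in1=1, in2=1: circuit gives 0, formula gives 0.
At in0=0, in1=0, in2=0: circuit gives 1, formula gives 1.
Agrees on all 8 inputs.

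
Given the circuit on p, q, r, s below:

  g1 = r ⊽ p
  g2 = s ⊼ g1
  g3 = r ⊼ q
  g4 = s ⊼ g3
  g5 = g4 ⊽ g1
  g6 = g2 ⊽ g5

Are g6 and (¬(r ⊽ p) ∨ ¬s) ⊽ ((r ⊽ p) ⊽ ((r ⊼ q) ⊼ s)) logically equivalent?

g1 = r ⊽ p
g2 = s ⊼ g1 = s ⊼ (r ⊽ p)
g3 = r ⊼ q
g4 = s ⊼ g3 = s ⊼ (r ⊼ q)
g5 = g4 ⊽ g1 = (s ⊼ (r ⊼ q)) ⊽ (r ⊽ p)
g6 = g2 ⊽ g5 = (s ⊼ (r ⊽ p)) ⊽ ((s ⊼ (r ⊼ q)) ⊽ (r ⊽ p))
At p=0, q=0, r=0, s=0: circuit gives 0, formula gives 0.
At p=0, q=0, r=0, s=1: circuit gives 1, formula gives 1.
Agrees on all 16 inputs.

Yes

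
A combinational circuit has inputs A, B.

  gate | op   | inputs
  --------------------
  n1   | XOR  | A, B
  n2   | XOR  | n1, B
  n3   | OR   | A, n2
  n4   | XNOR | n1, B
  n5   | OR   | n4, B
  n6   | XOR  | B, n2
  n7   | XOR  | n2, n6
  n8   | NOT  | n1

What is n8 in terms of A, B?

n1 = A XOR B
n8 = NOT n1 = NOT (A XOR B)

NOT (A XOR B)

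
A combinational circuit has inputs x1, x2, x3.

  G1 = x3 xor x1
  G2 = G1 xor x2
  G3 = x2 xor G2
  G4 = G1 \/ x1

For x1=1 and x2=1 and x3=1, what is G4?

G1 = 1 xor 1 = 0
G4 = 0 \/ 1 = 1

1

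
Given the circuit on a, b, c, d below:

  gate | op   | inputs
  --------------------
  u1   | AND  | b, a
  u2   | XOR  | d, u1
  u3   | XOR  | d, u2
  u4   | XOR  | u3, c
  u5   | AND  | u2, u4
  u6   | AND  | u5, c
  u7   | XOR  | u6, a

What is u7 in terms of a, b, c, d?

u1 = b AND a
u2 = d XOR u1 = d XOR (b AND a)
u3 = d XOR u2 = d XOR (d XOR (b AND a))
u4 = u3 XOR c = (d XOR (d XOR (b AND a))) XOR c
u5 = u2 AND u4 = (d XOR (b AND a)) AND ((d XOR (d XOR (b AND a))) XOR c)
u6 = u5 AND c = ((d XOR (b AND a)) AND ((d XOR (d XOR (b AND a))) XOR c)) AND c
u7 = u6 XOR a = (((d XOR (b AND a)) AND ((d XOR (d XOR (b AND a))) XOR c)) AND c) XOR a

(((d XOR (b AND a)) AND ((d XOR (d XOR (b AND a))) XOR c)) AND c) XOR a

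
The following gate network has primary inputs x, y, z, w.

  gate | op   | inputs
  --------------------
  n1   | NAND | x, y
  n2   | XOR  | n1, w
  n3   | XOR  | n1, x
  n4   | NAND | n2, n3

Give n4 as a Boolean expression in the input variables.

((x NAND y) XOR w) NAND ((x NAND y) XOR x)

n1 = x NAND y
n2 = n1 XOR w = (x NAND y) XOR w
n3 = n1 XOR x = (x NAND y) XOR x
n4 = n2 NAND n3 = ((x NAND y) XOR w) NAND ((x NAND y) XOR x)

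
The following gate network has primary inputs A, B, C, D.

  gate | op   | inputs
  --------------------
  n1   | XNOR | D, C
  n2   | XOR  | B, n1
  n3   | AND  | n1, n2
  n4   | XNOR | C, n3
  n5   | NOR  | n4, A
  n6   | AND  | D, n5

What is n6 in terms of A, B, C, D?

n1 = D XNOR C
n2 = B XOR n1 = B XOR (D XNOR C)
n3 = n1 AND n2 = (D XNOR C) AND (B XOR (D XNOR C))
n4 = C XNOR n3 = C XNOR ((D XNOR C) AND (B XOR (D XNOR C)))
n5 = n4 NOR A = (C XNOR ((D XNOR C) AND (B XOR (D XNOR C)))) NOR A
n6 = D AND n5 = D AND ((C XNOR ((D XNOR C) AND (B XOR (D XNOR C)))) NOR A)

D AND ((C XNOR ((D XNOR C) AND (B XOR (D XNOR C)))) NOR A)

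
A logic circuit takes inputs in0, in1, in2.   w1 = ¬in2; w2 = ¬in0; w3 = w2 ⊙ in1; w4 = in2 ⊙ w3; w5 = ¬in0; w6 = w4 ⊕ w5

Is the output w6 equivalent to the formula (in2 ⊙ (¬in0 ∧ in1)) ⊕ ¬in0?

No

w2 = ¬in0
w3 = w2 ⊙ in1 = ¬in0 ⊙ in1
w4 = in2 ⊙ w3 = in2 ⊙ (¬in0 ⊙ in1)
w5 = ¬in0
w6 = w4 ⊕ w5 = (in2 ⊙ (¬in0 ⊙ in1)) ⊕ ¬in0
At in0=1, in1=0, in2=0: circuit gives 0, formula gives 1.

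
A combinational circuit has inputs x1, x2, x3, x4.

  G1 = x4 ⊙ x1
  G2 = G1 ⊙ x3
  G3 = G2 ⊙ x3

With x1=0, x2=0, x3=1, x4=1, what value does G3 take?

0

G1 = 1 ⊙ 0 = 0
G2 = 0 ⊙ 1 = 0
G3 = 0 ⊙ 1 = 0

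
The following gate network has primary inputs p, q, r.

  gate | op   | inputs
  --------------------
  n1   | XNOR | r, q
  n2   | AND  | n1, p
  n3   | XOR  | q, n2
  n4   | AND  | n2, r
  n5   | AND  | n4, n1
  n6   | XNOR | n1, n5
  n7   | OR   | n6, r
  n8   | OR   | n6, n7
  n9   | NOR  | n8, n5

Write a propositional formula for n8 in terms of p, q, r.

((r XNOR q) XNOR ((((r XNOR q) AND p) AND r) AND (r XNOR q))) OR (((r XNOR q) XNOR ((((r XNOR q) AND p) AND r) AND (r XNOR q))) OR r)

n1 = r XNOR q
n2 = n1 AND p = (r XNOR q) AND p
n4 = n2 AND r = ((r XNOR q) AND p) AND r
n5 = n4 AND n1 = (((r XNOR q) AND p) AND r) AND (r XNOR q)
n6 = n1 XNOR n5 = (r XNOR q) XNOR ((((r XNOR q) AND p) AND r) AND (r XNOR q))
n7 = n6 OR r = ((r XNOR q) XNOR ((((r XNOR q) AND p) AND r) AND (r XNOR q))) OR r
n8 = n6 OR n7 = ((r XNOR q) XNOR ((((r XNOR q) AND p) AND r) AND (r XNOR q))) OR (((r XNOR q) XNOR ((((r XNOR q) AND p) AND r) AND (r XNOR q))) OR r)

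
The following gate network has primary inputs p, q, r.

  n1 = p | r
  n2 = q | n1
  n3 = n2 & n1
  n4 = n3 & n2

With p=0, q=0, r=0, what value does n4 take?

n1 = 0 | 0 = 0
n2 = 0 | 0 = 0
n3 = 0 & 0 = 0
n4 = 0 & 0 = 0

0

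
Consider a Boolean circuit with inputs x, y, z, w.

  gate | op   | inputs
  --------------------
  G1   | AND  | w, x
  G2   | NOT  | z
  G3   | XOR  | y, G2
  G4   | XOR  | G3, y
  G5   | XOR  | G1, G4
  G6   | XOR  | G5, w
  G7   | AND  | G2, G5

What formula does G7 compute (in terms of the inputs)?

G1 = w AND x
G2 = NOT z
G3 = y XOR G2 = y XOR NOT z
G4 = G3 XOR y = (y XOR NOT z) XOR y
G5 = G1 XOR G4 = (w AND x) XOR ((y XOR NOT z) XOR y)
G7 = G2 AND G5 = NOT z AND ((w AND x) XOR ((y XOR NOT z) XOR y))

NOT z AND ((w AND x) XOR ((y XOR NOT z) XOR y))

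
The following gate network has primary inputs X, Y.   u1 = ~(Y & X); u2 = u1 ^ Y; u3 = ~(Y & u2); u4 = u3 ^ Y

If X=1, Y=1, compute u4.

u1 = ~(1 & 1) = 0
u2 = 0 ^ 1 = 1
u3 = ~(1 & 1) = 0
u4 = 0 ^ 1 = 1

1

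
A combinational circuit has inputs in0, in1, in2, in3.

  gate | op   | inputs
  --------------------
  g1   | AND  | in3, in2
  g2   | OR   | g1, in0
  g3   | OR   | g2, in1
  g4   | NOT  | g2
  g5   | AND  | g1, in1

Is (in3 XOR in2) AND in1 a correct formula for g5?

No

g1 = in3 AND in2
g5 = g1 AND in1 = (in3 AND in2) AND in1
At in0=0, in1=1, in2=0, in3=1: circuit gives 0, formula gives 1.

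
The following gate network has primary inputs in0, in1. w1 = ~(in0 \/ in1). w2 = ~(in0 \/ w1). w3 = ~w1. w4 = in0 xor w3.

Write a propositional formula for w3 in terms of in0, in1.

~(~(in0 \/ in1))

w1 = ~(in0 \/ in1)
w3 = ~w1 = ~(~(in0 \/ in1))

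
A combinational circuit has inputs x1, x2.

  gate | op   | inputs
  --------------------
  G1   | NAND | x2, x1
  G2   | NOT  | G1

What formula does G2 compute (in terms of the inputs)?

G1 = x2 NAND x1
G2 = NOT G1 = NOT (x2 NAND x1)

NOT (x2 NAND x1)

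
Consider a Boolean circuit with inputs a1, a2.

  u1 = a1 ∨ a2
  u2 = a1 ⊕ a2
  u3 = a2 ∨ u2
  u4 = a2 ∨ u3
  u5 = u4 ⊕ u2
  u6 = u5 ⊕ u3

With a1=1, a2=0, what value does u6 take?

u2 = 1 ⊕ 0 = 1
u3 = 0 ∨ 1 = 1
u4 = 0 ∨ 1 = 1
u5 = 1 ⊕ 1 = 0
u6 = 0 ⊕ 1 = 1

1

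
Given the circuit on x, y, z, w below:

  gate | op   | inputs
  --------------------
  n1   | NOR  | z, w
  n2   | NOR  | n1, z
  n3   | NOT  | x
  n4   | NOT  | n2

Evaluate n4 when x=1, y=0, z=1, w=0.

n1 = 1 NOR 0 = 0
n2 = 0 NOR 1 = 0
n4 = NOT 0 = 1

1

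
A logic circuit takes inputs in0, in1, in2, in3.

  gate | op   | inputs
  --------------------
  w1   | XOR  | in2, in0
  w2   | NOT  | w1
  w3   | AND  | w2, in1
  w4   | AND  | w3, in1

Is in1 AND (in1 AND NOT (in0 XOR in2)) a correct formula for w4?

w1 = in2 XOR in0
w2 = NOT w1 = NOT (in2 XOR in0)
w3 = w2 AND in1 = NOT (in2 XOR in0) AND in1
w4 = w3 AND in1 = (NOT (in2 XOR in0) AND in1) AND in1
At in0=0, in1=0, in2=0, in3=0: circuit gives 0, formula gives 0.
At in0=0, in1=1, in2=0, in3=0: circuit gives 1, formula gives 1.
Agrees on all 16 inputs.

Yes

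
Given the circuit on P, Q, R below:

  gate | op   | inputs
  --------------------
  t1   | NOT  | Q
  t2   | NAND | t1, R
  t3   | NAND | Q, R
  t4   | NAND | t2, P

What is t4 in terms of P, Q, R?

t1 = NOT Q
t2 = t1 NAND R = NOT Q NAND R
t4 = t2 NAND P = (NOT Q NAND R) NAND P

(NOT Q NAND R) NAND P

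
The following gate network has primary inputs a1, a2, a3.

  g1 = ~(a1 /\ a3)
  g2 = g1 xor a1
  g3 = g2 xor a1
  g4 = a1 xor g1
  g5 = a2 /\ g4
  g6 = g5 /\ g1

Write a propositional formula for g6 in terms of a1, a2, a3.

(a2 /\ (a1 xor (~(a1 /\ a3)))) /\ (~(a1 /\ a3))

g1 = ~(a1 /\ a3)
g4 = a1 xor g1 = a1 xor (~(a1 /\ a3))
g5 = a2 /\ g4 = a2 /\ (a1 xor (~(a1 /\ a3)))
g6 = g5 /\ g1 = (a2 /\ (a1 xor (~(a1 /\ a3)))) /\ (~(a1 /\ a3))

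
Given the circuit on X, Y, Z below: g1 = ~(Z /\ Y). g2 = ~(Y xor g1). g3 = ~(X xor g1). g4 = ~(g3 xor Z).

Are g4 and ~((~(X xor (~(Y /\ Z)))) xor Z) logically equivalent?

g1 = ~(Z /\ Y)
g3 = ~(X xor g1) = ~(X xor (~(Z /\ Y)))
g4 = ~(g3 xor Z) = ~((~(X xor (~(Z /\ Y)))) xor Z)
At X=0, Y=0, Z=1: circuit gives 0, formula gives 0.
At X=0, Y=0, Z=0: circuit gives 1, formula gives 1.
Agrees on all 8 inputs.

Yes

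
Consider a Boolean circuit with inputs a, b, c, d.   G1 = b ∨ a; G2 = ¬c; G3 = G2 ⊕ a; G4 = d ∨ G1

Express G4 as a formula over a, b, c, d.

d ∨ (b ∨ a)

G1 = b ∨ a
G4 = d ∨ G1 = d ∨ (b ∨ a)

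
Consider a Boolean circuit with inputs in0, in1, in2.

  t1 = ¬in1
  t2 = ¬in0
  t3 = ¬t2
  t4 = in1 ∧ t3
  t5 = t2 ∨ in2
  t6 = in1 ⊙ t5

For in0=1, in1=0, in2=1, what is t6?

t2 = ¬1 = 0
t5 = 0 ∨ 1 = 1
t6 = 0 ⊙ 1 = 0

0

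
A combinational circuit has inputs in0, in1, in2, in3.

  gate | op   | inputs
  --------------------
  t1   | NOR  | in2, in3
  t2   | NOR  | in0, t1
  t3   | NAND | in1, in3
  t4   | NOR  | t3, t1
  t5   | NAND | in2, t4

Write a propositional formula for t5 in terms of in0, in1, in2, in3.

t1 = in2 NOR in3
t3 = in1 NAND in3
t4 = t3 NOR t1 = (in1 NAND in3) NOR (in2 NOR in3)
t5 = in2 NAND t4 = in2 NAND ((in1 NAND in3) NOR (in2 NOR in3))

in2 NAND ((in1 NAND in3) NOR (in2 NOR in3))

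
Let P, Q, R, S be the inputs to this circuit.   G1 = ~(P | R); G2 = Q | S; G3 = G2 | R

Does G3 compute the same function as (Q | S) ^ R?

G2 = Q | S
G3 = G2 | R = (Q | S) | R
At P=0, Q=0, R=1, S=1: circuit gives 1, formula gives 0.

No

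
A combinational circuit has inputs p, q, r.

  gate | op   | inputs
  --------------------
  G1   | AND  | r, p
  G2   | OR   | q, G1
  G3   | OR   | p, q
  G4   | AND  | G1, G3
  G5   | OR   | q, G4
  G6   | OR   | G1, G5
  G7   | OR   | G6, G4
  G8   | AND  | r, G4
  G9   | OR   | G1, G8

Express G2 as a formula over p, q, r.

q OR (r AND p)

G1 = r AND p
G2 = q OR G1 = q OR (r AND p)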